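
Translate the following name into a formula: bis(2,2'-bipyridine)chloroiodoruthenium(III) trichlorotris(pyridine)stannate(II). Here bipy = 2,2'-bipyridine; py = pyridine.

[Ru(bipy)2ClI][SnCl3(py)3]

Cation [Ru…]: ligand charges -2, Ru(III) ⇒ ion charge 1+.
Anion [Sn…]: ligand charges -3, Sn(II) ⇒ ion charge 1−.
One 1+ cation balances one 1− anion.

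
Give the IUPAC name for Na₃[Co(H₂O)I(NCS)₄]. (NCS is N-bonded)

The 3 sodium counter-ions carry a total charge of +3, so each complex ion is 3−.
Ligand charges: 1×iodo (-1 each), 1×aqua (neutral), 4×isothiocyanato (-1 each); total -5. So Co + (-5) = 3−, giving Co = +2.
Ligands are named alphabetically: aqua before iodo before isothiocyanato.
The complex ion is anionic, so cobalt takes the -ate form cobaltate(II).

sodium aquaiodotetraisothiocyanatocobaltate(II)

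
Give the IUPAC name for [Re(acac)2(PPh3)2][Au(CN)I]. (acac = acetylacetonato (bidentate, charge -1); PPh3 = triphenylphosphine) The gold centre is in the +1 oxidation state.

bis(acetylacetonato)bis(triphenylphosphine)rhenium(III) cyanoiodoaurate(I)

Au is given as +1; the anion's ligand charges sum to -2, so the complex anion is 1−.
A 1:1 salt means the cation carries the equal and opposite charge, 1+.
Cation: ligand charges sum to -2; for the ion to be 1+, Re = +3.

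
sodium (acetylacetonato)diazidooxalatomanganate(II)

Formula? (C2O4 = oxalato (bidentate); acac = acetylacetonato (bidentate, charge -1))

Na3[Mn(acac)(C2O4)(N3)2]

Ligands: 1 oxalato (C2O4, -2), 1 acetylacetonato (acac, -1), 2 azido (N3, -1). Ligand charge sum = -5.
With Mn in oxidation state +2, the complex ion is [Mn...]^3−.
Charge balance with sodium (+1) requires 1 complex ion per 3 sodium.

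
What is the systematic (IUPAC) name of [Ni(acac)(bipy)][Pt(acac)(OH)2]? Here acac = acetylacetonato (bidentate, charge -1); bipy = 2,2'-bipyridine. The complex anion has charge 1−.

(acetylacetonato)(2,2'-bipyridine)nickel(II) (acetylacetonato)dihydroxoplatinate(II)

Both ions are complex: the cation is named first with the plain metal name, the anion second with the -ate form; each ion's ligands are alphabetised independently.
The complex anion is given as 1−; its ligand charges sum to -3, so Pt = +2.
A 1:1 salt means the cation carries the equal and opposite charge, 1+.
Cation: ligand charges sum to -1; for the ion to be 1+, Ni = +2.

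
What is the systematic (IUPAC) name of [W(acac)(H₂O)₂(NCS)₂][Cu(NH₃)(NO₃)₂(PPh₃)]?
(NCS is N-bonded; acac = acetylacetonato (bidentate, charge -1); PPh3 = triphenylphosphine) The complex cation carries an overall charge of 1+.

(acetylacetonato)diaquadiisothiocyanatotungsten(IV) amminedinitrato(triphenylphosphine)cuprate(I)

The complex cation is given as 1+; its ligand charges sum to -3, so W = +4.
A 1:1 salt means the anion carries the equal and opposite charge, 1−.
Anion: ligand charges sum to -2; for the ion to be 1−, Cu = +1.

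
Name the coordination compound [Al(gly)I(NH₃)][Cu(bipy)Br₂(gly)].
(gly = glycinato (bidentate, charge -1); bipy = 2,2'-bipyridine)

ammine(glycinato)iodoaluminium(III) (2,2'-bipyridine)dibromo(glycinato)cuprate(II)

Aluminium is always +3 in its complexes; the cation's ligand charges sum to -2, so the complex cation is 1+.
A 1:1 salt means the anion carries the equal and opposite charge, 1−.
Anion: ligand charges sum to -3; for the ion to be 1−, Cu = +2.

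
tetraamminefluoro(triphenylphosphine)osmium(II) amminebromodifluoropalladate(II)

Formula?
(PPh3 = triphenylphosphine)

[OsF(NH3)4(PPh3)][PdBrF2(NH3)]

Cation [Os…]: ligand charges -1, Os(II) ⇒ ion charge 1+.
Anion [Pd…]: ligand charges -3, Pd(II) ⇒ ion charge 1−.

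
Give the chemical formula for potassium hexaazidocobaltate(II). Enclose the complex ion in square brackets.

K4[Co(N3)6]

Ligands: 6 azido (N3, -1). Ligand charge sum = -6.
Charge balance with potassium (+1) requires 1 complex ion per 4 potassium.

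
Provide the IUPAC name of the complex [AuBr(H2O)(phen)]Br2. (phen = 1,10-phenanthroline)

The 2 bromide counter-ions carry a total charge of -2, so each complex ion is 2+.
Ligand charges: 1×bromo (-1 each), 1×1,10-phenanthroline (neutral), 1×aqua (neutral); total -1. So Au + (-1) = 2+, giving Au = +3.
Ligands are named alphabetically: aqua before bromo before phenanthroline.

aquabromo(1,10-phenanthroline)gold(III) bromide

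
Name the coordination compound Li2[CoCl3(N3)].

lithium azidotrichlorocobaltate(II)

The 2 lithium counter-ions carry a total charge of +2, so each complex ion is 2−.
Ligand charges: 1×azido (-1 each), 3×chloro (-1 each); total -4. So Co + (-4) = 2−, giving Co = +2.
Ligands are named alphabetically: azido before chloro.
The complex ion is anionic, so cobalt takes the -ate form cobaltate(II).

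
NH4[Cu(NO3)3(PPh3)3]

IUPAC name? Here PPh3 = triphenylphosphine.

ammonium trinitratotris(triphenylphosphine)cuprate(II)

The 1 ammonium counter-ion carries a total charge of +1, so each complex ion is 1−.
Ligand charges: 3×nitrato (-1 each), 3×triphenylphosphine (neutral); total -3. So Cu + (-3) = 1−, giving Cu = +2.
The complex ion is anionic, so copper takes the -ate form cuprate(II).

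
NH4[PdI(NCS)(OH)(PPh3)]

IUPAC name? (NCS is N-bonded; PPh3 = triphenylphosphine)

The 1 ammonium counter-ion carries a total charge of +1, so each complex ion is 1−.
Ligand charges: 1×isothiocyanato (-1 each), 1×triphenylphosphine (neutral), 1×hydroxo (-1 each), 1×iodo (-1 each); total -3. So Pd + (-3) = 1−, giving Pd = +2.
Ligands are named alphabetically: hydroxo before iodo before isothiocyanato before triphenylphosphine.
The complex ion is anionic, so palladium takes the -ate form palladate(II).

ammonium hydroxoiodoisothiocyanato(triphenylphosphine)palladate(II)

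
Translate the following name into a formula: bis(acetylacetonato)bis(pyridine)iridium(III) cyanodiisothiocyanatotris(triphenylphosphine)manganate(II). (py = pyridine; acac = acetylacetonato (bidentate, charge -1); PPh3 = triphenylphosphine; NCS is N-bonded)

[Ir(acac)2(py)2][Mn(CN)(NCS)2(PPh3)3]

Cation [Ir…]: ligand charges -2, Ir(III) ⇒ ion charge 1+.
Anion [Mn…]: ligand charges -3, Mn(II) ⇒ ion charge 1−.
One 1+ cation balances one 1− anion.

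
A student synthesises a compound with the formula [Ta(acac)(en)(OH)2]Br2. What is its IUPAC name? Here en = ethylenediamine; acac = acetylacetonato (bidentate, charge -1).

(acetylacetonato)(ethylenediamine)dihydroxotantalum(V) bromide

The 2 bromide counter-ions carry a total charge of -2, so each complex ion is 2+.
Ligand charges: 2×hydroxo (-1 each), 1×ethylenediamine (neutral), 1×acetylacetonato (-1 each); total -3. So Ta + (-3) = 2+, giving Ta = +5.
Ligands are named alphabetically: acetylacetonato before ethylenediamine before hydroxo.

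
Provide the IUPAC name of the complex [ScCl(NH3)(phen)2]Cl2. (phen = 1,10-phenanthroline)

amminechlorobis(1,10-phenanthroline)scandium(III) chloride

The 2 chloride counter-ions carry a total charge of -2, so each complex ion is 2+.
Ligand charges: 1×ammine (neutral), 1×chloro (-1 each), 2×1,10-phenanthroline (neutral); total -1. So Sc + (-1) = 2+, giving Sc = +3.
Ligands are named alphabetically: ammine before chloro before phenanthroline.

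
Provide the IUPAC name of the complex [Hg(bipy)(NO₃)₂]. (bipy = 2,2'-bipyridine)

(2,2'-bipyridine)dinitratomercury(II)

There is no counter-ion, so the complex is neutral overall.
Ligand charges: 1×2,2'-bipyridine (neutral), 2×nitrato (-1 each); total -2. So Hg + (-2) = 0, giving Hg = +2.
Ligands are named alphabetically: bipyridine before nitrato.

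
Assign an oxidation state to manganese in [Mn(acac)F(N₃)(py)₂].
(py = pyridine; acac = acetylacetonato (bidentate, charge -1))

No counter-ion: the bracketed complex is neutral.
Ligand charges: 1×N3 = -1; 2×py neutral; 1×acac = -1; 1×F = -1; sum -3.
Mn + (-3) = 0 ⇒ Mn is +3.

+3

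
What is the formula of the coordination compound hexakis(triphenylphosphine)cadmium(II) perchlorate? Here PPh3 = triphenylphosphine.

Ligands: 6 triphenylphosphine (PPh3, neutral). Ligand charge sum = 0.
With Cd in oxidation state +2, the complex ion is [Cd...]^2+.
Charge balance with perchlorate (-1) requires 1 complex ion per 2 perchlorate.

[Cd(PPh3)6](ClO4)2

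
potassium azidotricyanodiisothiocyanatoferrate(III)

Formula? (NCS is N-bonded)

K3[Fe(CN)3(N3)(NCS)2]

Ligands: 3 cyano (CN, -1), 2 isothiocyanato (NCS, -1), 1 azido (N3, -1). Ligand charge sum = -6.
With Fe in oxidation state +3, the complex ion is [Fe...]^3−.
Charge balance with potassium (+1) requires 1 complex ion per 3 potassium.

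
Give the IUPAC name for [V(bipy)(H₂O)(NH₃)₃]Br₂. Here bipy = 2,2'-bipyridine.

triammineaqua(2,2'-bipyridine)vanadium(II) bromide

The 2 bromide counter-ions carry a total charge of -2, so each complex ion is 2+.
Ligand charges: 1×aqua (neutral), 3×ammine (neutral), 1×2,2'-bipyridine (neutral); total 0. So V + (0) = 2+, giving V = +2.
Ligands are named alphabetically: ammine before aqua before bipyridine.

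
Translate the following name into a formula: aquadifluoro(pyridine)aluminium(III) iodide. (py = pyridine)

[AlF2(H2O)(py)]I

Ligands: 1 pyridine (py, neutral), 2 fluoro (F, -1), 1 aqua (H2O, neutral). Ligand charge sum = -2.
With Al in oxidation state +3, the complex ion is [Al...]^1+.
Charge balance with iodide (-1) requires 1 complex ion per 1 iodide.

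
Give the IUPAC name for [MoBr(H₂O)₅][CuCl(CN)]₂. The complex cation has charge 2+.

The complex cation is given as 2+; its ligand charges sum to -1, so Mo = +3.
With 2 anions per cation, each anion must be 2/2 = 1−.
Anion: ligand charges sum to -2; for the ion to be 1−, Cu = +1.

pentaaquabromomolybdenum(III) chlorocyanocuprate(I)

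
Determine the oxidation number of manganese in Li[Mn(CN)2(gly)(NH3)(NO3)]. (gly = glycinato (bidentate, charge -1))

1 lithium outside the brackets (+1 each) → the complex ion is 1−.
Ligand charges: 2×CN = -2; 1×NH3 neutral; 1×NO3 = -1; 1×gly = -1; sum -4.
Mn + (-4) = 1− ⇒ Mn is +3.

+3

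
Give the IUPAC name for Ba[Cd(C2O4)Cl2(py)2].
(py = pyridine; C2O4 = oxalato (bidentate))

The 1 barium counter-ion carries a total charge of +2, so each complex ion is 2−.
Ligand charges: 2×pyridine (neutral), 1×oxalato (-2 each), 2×chloro (-1 each); total -4. So Cd + (-4) = 2−, giving Cd = +2.
The complex ion is anionic, so cadmium takes the -ate form cadmate(II).

barium dichlorooxalatobis(pyridine)cadmate(II)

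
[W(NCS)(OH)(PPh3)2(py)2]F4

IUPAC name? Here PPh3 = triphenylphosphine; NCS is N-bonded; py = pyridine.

hydroxoisothiocyanatobis(pyridine)bis(triphenylphosphine)tungsten(VI) fluoride

The 4 fluoride counter-ions carry a total charge of -4, so each complex ion is 4+.
Ligand charges: 2×triphenylphosphine (neutral), 1×isothiocyanato (-1 each), 2×pyridine (neutral), 1×hydroxo (-1 each); total -2. So W + (-2) = 4+, giving W = +6.
Ligands are named alphabetically: hydroxo before isothiocyanato before pyridine before triphenylphosphine.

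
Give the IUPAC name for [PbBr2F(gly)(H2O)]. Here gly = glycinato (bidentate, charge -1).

aquadibromofluoro(glycinato)lead(IV)

There is no counter-ion, so the complex is neutral overall.
Ligand charges: 1×glycinato (-1 each), 1×fluoro (-1 each), 2×bromo (-1 each), 1×aqua (neutral); total -4. So Pb + (-4) = 0, giving Pb = +4.
Ligands are named alphabetically: aqua before bromo before fluoro before glycinato.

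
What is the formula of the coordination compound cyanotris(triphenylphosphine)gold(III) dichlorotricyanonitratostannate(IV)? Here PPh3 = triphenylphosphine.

[Au(CN)(PPh3)3][SnCl2(CN)3(NO3)]

Cation [Au…]: ligand charges -1, Au(III) ⇒ ion charge 2+.
Anion [Sn…]: ligand charges -6, Sn(IV) ⇒ ion charge 2−.
One 2+ cation balances one 2− anion.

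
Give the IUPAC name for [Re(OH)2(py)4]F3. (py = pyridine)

The 3 fluoride counter-ions carry a total charge of -3, so each complex ion is 3+.
Ligand charges: 2×hydroxo (-1 each), 4×pyridine (neutral); total -2. So Re + (-2) = 3+, giving Re = +5.
Ligands are named alphabetically: hydroxo before pyridine.

dihydroxotetrakis(pyridine)rhenium(V) fluoride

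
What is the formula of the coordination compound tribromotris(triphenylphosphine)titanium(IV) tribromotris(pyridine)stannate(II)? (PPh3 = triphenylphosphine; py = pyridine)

[TiBr3(PPh3)3][SnBr3(py)3]

Cation [Ti…]: ligand charges -3, Ti(IV) ⇒ ion charge 1+.
Anion [Sn…]: ligand charges -3, Sn(II) ⇒ ion charge 1−.
One 1+ cation balances one 1− anion.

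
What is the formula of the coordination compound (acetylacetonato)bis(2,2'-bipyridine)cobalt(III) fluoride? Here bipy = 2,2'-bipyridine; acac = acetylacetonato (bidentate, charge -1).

Ligands: 2 2,2'-bipyridine (bipy, neutral), 1 acetylacetonato (acac, -1). Ligand charge sum = -1.
Charge balance with fluoride (-1) requires 1 complex ion per 2 fluoride.

[Co(acac)(bipy)2]F2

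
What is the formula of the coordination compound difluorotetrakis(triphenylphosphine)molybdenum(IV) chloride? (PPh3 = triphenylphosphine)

[MoF2(PPh3)4]Cl2

Ligands: 4 triphenylphosphine (PPh3, neutral), 2 fluoro (F, -1). Ligand charge sum = -2.
Charge balance with chloride (-1) requires 1 complex ion per 2 chloride.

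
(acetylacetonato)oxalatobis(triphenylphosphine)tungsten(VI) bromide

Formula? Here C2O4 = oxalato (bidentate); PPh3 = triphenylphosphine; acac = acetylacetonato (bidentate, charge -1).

Ligands: 1 oxalato (C2O4, -2), 2 triphenylphosphine (PPh3, neutral), 1 acetylacetonato (acac, -1). Ligand charge sum = -3.
With W in oxidation state +6, the complex ion is [W...]^3+.
Charge balance with bromide (-1) requires 1 complex ion per 3 bromide.

[W(acac)(C2O4)(PPh3)2]Br3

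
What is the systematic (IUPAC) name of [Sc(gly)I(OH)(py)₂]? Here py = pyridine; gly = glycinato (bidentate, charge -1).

(glycinato)hydroxoiodobis(pyridine)scandium(III)

There is no counter-ion, so the complex is neutral overall.
Ligand charges: 2×pyridine (neutral), 1×hydroxo (-1 each), 1×iodo (-1 each), 1×glycinato (-1 each); total -3. So Sc + (-3) = 0, giving Sc = +3.
Ligands are named alphabetically: glycinato before hydroxo before iodo before pyridine.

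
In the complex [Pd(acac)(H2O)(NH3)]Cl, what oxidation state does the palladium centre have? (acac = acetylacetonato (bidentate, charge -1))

+2

1 chloride outside the brackets (-1 each) → the complex ion is 1+.
Ligand charges: 1×acac = -1; 1×NH3 neutral; 1×H2O neutral; sum -1.
Pd + (-1) = 1+ ⇒ Pd is +2.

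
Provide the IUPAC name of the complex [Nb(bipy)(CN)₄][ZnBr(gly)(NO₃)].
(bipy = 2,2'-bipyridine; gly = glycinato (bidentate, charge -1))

(2,2'-bipyridine)tetracyanoniobium(V) bromo(glycinato)nitratozincate(II)

Both ions are complex: the cation is named first with the plain metal name, the anion second with the -ate form; each ion's ligands are alphabetised independently.
Zinc is always +2 in its complexes; the anion's ligand charges sum to -3, so the complex anion is 1−.
A 1:1 salt means the cation carries the equal and opposite charge, 1+.
Cation: ligand charges sum to -4; for the ion to be 1+, Nb = +5.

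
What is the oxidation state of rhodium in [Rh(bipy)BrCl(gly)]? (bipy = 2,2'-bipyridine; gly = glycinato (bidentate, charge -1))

+3

No counter-ion: the bracketed complex is neutral.
Ligand charges: 1×bipy neutral; 1×Br = -1; 1×gly = -1; 1×Cl = -1; sum -3.
Rh + (-3) = 0 ⇒ Rh is +3.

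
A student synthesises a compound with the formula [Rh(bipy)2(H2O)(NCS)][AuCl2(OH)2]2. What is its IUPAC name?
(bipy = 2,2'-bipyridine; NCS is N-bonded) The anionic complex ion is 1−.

Both ions are complex: the cation is named first with the plain metal name, the anion second with the -ate form; each ion's ligands are alphabetised independently.
The complex anion is given as 1−; its ligand charges sum to -4, so Au = +3.
With 2 anions per cation, the cation must be 2×1 = 2+.
Cation: ligand charges sum to -1; for the ion to be 2+, Rh = +3.

aquabis(2,2'-bipyridine)isothiocyanatorhodium(III) dichlorodihydroxoaurate(III)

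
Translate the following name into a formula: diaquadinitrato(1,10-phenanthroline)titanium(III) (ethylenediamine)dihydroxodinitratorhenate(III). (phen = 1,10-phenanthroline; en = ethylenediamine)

Cation [Ti…]: ligand charges -2, Ti(III) ⇒ ion charge 1+.
Anion [Re…]: ligand charges -4, Re(III) ⇒ ion charge 1−.

[Ti(H2O)2(NO3)2(phen)][Re(en)(NO3)2(OH)2]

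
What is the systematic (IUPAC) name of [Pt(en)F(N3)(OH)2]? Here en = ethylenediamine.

azido(ethylenediamine)fluorodihydroxoplatinum(IV)

There is no counter-ion, so the complex is neutral overall.
Ligand charges: 1×azido (-1 each), 2×hydroxo (-1 each), 1×fluoro (-1 each), 1×ethylenediamine (neutral); total -4. So Pt + (-4) = 0, giving Pt = +4.
Ligands are named alphabetically: azido before ethylenediamine before fluoro before hydroxo.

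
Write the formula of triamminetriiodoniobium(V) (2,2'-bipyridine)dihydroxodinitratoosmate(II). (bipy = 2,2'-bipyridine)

[NbI3(NH3)3][Os(bipy)(NO3)2(OH)2]

Cation [Nb…]: ligand charges -3, Nb(V) ⇒ ion charge 2+.
Anion [Os…]: ligand charges -4, Os(II) ⇒ ion charge 2−.
One 2+ cation balances one 2− anion.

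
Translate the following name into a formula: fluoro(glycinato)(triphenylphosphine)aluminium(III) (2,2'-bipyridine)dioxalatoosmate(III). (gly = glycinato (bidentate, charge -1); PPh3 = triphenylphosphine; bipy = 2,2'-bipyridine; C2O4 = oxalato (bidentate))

[AlF(gly)(PPh3)][Os(bipy)(C2O4)2]

Cation [Al…]: ligand charges -2, Al(III) ⇒ ion charge 1+.
Anion [Os…]: ligand charges -4, Os(III) ⇒ ion charge 1−.
One 1+ cation balances one 1− anion.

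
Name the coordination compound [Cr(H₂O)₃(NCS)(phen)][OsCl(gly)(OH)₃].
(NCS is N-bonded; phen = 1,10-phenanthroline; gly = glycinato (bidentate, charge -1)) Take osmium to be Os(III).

Both ions are complex: the cation is named first with the plain metal name, the anion second with the -ate form; each ion's ligands are alphabetised independently.
Os is given as +3; the anion's ligand charges sum to -5, so the complex anion is 2−.
A 1:1 salt means the cation carries the equal and opposite charge, 2+.
Cation: ligand charges sum to -1; for the ion to be 2+, Cr = +3.

triaquaisothiocyanato(1,10-phenanthroline)chromium(III) chloro(glycinato)trihydroxoosmate(III)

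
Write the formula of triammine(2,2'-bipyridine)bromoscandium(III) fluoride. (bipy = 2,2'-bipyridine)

[Sc(bipy)Br(NH3)3]F2

Ligands: 1 2,2'-bipyridine (bipy, neutral), 3 ammine (NH3, neutral), 1 bromo (Br, -1). Ligand charge sum = -1.
Charge balance with fluoride (-1) requires 1 complex ion per 2 fluoride.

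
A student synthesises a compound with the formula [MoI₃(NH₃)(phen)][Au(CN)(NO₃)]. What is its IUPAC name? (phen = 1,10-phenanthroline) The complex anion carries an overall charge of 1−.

amminetriiodo(1,10-phenanthroline)molybdenum(IV) cyanonitratoaurate(I)

Both ions are complex: the cation is named first with the plain metal name, the anion second with the -ate form; each ion's ligands are alphabetised independently.
The complex anion is given as 1−; its ligand charges sum to -2, so Au = +1.
A 1:1 salt means the cation carries the equal and opposite charge, 1+.
Cation: ligand charges sum to -3; for the ion to be 1+, Mo = +4.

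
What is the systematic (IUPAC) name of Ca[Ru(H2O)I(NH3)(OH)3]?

The 1 calcium counter-ion carries a total charge of +2, so each complex ion is 2−.
Ligand charges: 1×ammine (neutral), 3×hydroxo (-1 each), 1×aqua (neutral), 1×iodo (-1 each); total -4. So Ru + (-4) = 2−, giving Ru = +2.
Ligands are named alphabetically: ammine before aqua before hydroxo before iodo.
The complex ion is anionic, so ruthenium takes the -ate form ruthenate(II).

calcium ammineaquatrihydroxoiodoruthenate(II)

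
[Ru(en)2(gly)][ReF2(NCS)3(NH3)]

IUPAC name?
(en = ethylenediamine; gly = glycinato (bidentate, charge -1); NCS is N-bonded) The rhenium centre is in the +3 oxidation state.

bis(ethylenediamine)(glycinato)ruthenium(III) amminedifluorotriisothiocyanatorhenate(III)

Re is given as +3; the anion's ligand charges sum to -5, so the complex anion is 2−.
A 1:1 salt means the cation carries the equal and opposite charge, 2+.
Cation: ligand charges sum to -1; for the ion to be 2+, Ru = +3.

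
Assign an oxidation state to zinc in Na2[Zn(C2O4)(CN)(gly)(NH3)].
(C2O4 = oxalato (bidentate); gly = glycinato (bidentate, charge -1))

+2

2 sodium outside the brackets (+1 each) → the complex ion is 2−.
Ligand charges: 1×C2O4 = -2; 1×gly = -1; 1×CN = -1; 1×NH3 neutral; sum -4.
Zn + (-4) = 2− ⇒ Zn is +2.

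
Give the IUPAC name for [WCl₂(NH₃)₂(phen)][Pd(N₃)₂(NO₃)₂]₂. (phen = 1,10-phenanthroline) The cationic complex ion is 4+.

diamminedichloro(1,10-phenanthroline)tungsten(VI) diazidodinitratopalladate(II)

Both ions are complex: the cation is named first with the plain metal name, the anion second with the -ate form; each ion's ligands are alphabetised independently.
The complex cation is given as 4+; its ligand charges sum to -2, so W = +6.
With 2 anions per cation, each anion must be 4/2 = 2−.
Anion: ligand charges sum to -4; for the ion to be 2−, Pd = +2.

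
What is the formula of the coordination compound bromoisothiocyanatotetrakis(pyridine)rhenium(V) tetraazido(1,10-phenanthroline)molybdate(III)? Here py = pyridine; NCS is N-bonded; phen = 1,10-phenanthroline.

[ReBr(NCS)(py)4][Mo(N3)4(phen)]3

Cation [Re…]: ligand charges -2, Re(V) ⇒ ion charge 3+.
Anion [Mo…]: ligand charges -4, Mo(III) ⇒ ion charge 1−.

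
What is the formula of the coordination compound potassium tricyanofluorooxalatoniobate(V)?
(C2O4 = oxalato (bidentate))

Ligands: 1 oxalato (C2O4, -2), 3 cyano (CN, -1), 1 fluoro (F, -1). Ligand charge sum = -6.
Charge balance with potassium (+1) requires 1 complex ion per 1 potassium.

K[Nb(C2O4)(CN)3F]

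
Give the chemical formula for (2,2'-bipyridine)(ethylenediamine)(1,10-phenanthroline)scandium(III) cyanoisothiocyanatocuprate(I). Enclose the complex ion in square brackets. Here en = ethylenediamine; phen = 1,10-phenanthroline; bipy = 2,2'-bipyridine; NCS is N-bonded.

[Sc(bipy)(en)(phen)][Cu(CN)(NCS)]3

Cation [Sc…]: ligand charges 0, Sc(III) ⇒ ion charge 3+.
Anion [Cu…]: ligand charges -2, Cu(I) ⇒ ion charge 1−.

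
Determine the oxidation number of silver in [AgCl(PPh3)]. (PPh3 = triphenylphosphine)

+1

No counter-ion: the bracketed complex is neutral.
Ligand charges: 1×Cl = -1; 1×PPh3 neutral; sum -1.
Ag + (-1) = 0 ⇒ Ag is +1.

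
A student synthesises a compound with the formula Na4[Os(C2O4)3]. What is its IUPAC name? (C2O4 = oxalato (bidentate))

sodium trioxalatoosmate(II)

The 4 sodium counter-ions carry a total charge of +4, so each complex ion is 4−.
Ligand charges: 3×oxalato (-2 each); total -6. So Os + (-6) = 4−, giving Os = +2.
The complex ion is anionic, so osmium takes the -ate form osmate(II).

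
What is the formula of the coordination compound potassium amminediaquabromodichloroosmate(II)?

K[OsBrCl2(H2O)2(NH3)]

Ligands: 1 ammine (NH3, neutral), 1 bromo (Br, -1), 2 aqua (H2O, neutral), 2 chloro (Cl, -1). Ligand charge sum = -3.
With Os in oxidation state +2, the complex ion is [Os...]^1−.
Charge balance with potassium (+1) requires 1 complex ion per 1 potassium.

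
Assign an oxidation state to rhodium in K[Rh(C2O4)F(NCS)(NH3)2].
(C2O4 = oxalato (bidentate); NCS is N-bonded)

+3

1 potassium outside the brackets (+1 each) → the complex ion is 1−.
Ligand charges: 1×F = -1; 2×NH3 neutral; 1×C2O4 = -2; 1×NCS = -1; sum -4.
Rh + (-4) = 1− ⇒ Rh is +3.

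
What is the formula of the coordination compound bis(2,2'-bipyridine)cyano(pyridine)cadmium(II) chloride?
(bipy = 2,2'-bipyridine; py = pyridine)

[Cd(bipy)2(CN)(py)]Cl

Ligands: 1 cyano (CN, -1), 2 2,2'-bipyridine (bipy, neutral), 1 pyridine (py, neutral). Ligand charge sum = -1.
With Cd in oxidation state +2, the complex ion is [Cd...]^1+.
Charge balance with chloride (-1) requires 1 complex ion per 1 chloride.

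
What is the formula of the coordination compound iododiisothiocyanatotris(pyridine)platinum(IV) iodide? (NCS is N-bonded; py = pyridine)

[PtI(NCS)2(py)3]I

Ligands: 1 iodo (I, -1), 2 isothiocyanato (NCS, -1), 3 pyridine (py, neutral). Ligand charge sum = -3.
With Pt in oxidation state +4, the complex ion is [Pt...]^1+.
Charge balance with iodide (-1) requires 1 complex ion per 1 iodide.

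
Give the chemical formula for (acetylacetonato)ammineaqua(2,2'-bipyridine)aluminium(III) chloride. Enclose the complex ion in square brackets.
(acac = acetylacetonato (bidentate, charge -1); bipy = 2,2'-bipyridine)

Ligands: 1 ammine (NH3, neutral), 1 acetylacetonato (acac, -1), 1 2,2'-bipyridine (bipy, neutral), 1 aqua (H2O, neutral). Ligand charge sum = -1.
With Al in oxidation state +3, the complex ion is [Al...]^2+.
Charge balance with chloride (-1) requires 1 complex ion per 2 chloride.

[Al(acac)(bipy)(H2O)(NH3)]Cl2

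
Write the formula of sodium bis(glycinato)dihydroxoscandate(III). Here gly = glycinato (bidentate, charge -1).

Ligands: 2 glycinato (gly, -1), 2 hydroxo (OH, -1). Ligand charge sum = -4.
With Sc in oxidation state +3, the complex ion is [Sc...]^1−.
Charge balance with sodium (+1) requires 1 complex ion per 1 sodium.

Na[Sc(gly)2(OH)2]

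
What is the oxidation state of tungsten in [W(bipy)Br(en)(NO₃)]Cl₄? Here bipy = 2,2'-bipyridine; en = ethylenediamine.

+6

4 chloride outside the brackets (-1 each) → the complex ion is 4+.
Ligand charges: 1×bipy neutral; 1×en neutral; 1×NO3 = -1; 1×Br = -1; sum -2.
W + (-2) = 4+ ⇒ W is +6.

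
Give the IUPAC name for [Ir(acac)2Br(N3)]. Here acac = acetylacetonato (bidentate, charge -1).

There is no counter-ion, so the complex is neutral overall.
Ligand charges: 1×azido (-1 each), 1×bromo (-1 each), 2×acetylacetonato (-1 each); total -4. So Ir + (-4) = 0, giving Ir = +4.
Ligands are named alphabetically: acetylacetonato before azido before bromo.

bis(acetylacetonato)azidobromoiridium(IV)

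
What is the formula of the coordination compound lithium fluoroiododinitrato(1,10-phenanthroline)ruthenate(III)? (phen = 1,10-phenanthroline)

Li[RuFI(NO3)2(phen)]

Ligands: 2 nitrato (NO3, -1), 1 1,10-phenanthroline (phen, neutral), 1 fluoro (F, -1), 1 iodo (I, -1). Ligand charge sum = -4.
With Ru in oxidation state +3, the complex ion is [Ru...]^1−.
Charge balance with lithium (+1) requires 1 complex ion per 1 lithium.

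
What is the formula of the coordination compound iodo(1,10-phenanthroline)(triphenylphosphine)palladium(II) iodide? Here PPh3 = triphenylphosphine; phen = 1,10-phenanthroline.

[PdI(phen)(PPh3)]I

Ligands: 1 triphenylphosphine (PPh3, neutral), 1 iodo (I, -1), 1 1,10-phenanthroline (phen, neutral). Ligand charge sum = -1.
Charge balance with iodide (-1) requires 1 complex ion per 1 iodide.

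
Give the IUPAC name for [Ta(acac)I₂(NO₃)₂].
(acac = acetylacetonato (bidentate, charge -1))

There is no counter-ion, so the complex is neutral overall.
Ligand charges: 2×nitrato (-1 each), 1×acetylacetonato (-1 each), 2×iodo (-1 each); total -5. So Ta + (-5) = 0, giving Ta = +5.
Ligands are named alphabetically: acetylacetonato before iodo before nitrato.

(acetylacetonato)diiododinitratotantalum(V)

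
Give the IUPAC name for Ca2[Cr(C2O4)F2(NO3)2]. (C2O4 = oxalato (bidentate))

calcium difluorodinitratooxalatochromate(II)

The 2 calcium counter-ions carry a total charge of +4, so each complex ion is 4−.
Ligand charges: 2×fluoro (-1 each), 2×nitrato (-1 each), 1×oxalato (-2 each); total -6. So Cr + (-6) = 4−, giving Cr = +2.
The complex ion is anionic, so chromium takes the -ate form chromate(II).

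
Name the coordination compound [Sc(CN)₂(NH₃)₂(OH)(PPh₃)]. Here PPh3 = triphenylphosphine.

diamminedicyanohydroxo(triphenylphosphine)scandium(III)

There is no counter-ion, so the complex is neutral overall.
Ligand charges: 1×hydroxo (-1 each), 1×triphenylphosphine (neutral), 2×ammine (neutral), 2×cyano (-1 each); total -3. So Sc + (-3) = 0, giving Sc = +3.
Ligands are named alphabetically: ammine before cyano before hydroxo before triphenylphosphine.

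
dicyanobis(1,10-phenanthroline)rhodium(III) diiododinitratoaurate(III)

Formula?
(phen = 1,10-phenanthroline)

Cation [Rh…]: ligand charges -2, Rh(III) ⇒ ion charge 1+.
Anion [Au…]: ligand charges -4, Au(III) ⇒ ion charge 1−.
One 1+ cation balances one 1− anion.

[Rh(CN)2(phen)2][AuI2(NO3)2]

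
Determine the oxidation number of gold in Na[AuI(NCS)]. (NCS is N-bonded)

1 sodium outside the brackets (+1 each) → the complex ion is 1−.
Ligand charges: 1×I = -1; 1×NCS = -1; sum -2.
Au + (-2) = 1− ⇒ Au is +1.

+1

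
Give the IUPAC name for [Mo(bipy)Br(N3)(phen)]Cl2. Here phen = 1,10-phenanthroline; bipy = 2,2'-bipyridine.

azido(2,2'-bipyridine)bromo(1,10-phenanthroline)molybdenum(IV) chloride

The 2 chloride counter-ions carry a total charge of -2, so each complex ion is 2+.
Ligand charges: 1×1,10-phenanthroline (neutral), 1×2,2'-bipyridine (neutral), 1×azido (-1 each), 1×bromo (-1 each); total -2. So Mo + (-2) = 2+, giving Mo = +4.
Ligands are named alphabetically: azido before bipyridine before bromo before phenanthroline.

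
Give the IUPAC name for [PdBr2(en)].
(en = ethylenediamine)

There is no counter-ion, so the complex is neutral overall.
Ligand charges: 2×bromo (-1 each), 1×ethylenediamine (neutral); total -2. So Pd + (-2) = 0, giving Pd = +2.
Ligands are named alphabetically: bromo before ethylenediamine.

dibromo(ethylenediamine)palladium(II)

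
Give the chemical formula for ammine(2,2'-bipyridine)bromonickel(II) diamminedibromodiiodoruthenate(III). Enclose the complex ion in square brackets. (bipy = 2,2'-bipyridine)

[Ni(bipy)Br(NH3)][RuBr2I2(NH3)2]

Cation [Ni…]: ligand charges -1, Ni(II) ⇒ ion charge 1+.
Anion [Ru…]: ligand charges -4, Ru(III) ⇒ ion charge 1−.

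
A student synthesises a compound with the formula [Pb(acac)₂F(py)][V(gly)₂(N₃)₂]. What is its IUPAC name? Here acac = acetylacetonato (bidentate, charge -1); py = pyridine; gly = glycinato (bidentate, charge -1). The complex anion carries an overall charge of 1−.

Both ions are complex: the cation is named first with the plain metal name, the anion second with the -ate form; each ion's ligands are alphabetised independently.
The complex anion is given as 1−; its ligand charges sum to -4, so V = +3.
A 1:1 salt means the cation carries the equal and opposite charge, 1+.
Cation: ligand charges sum to -3; for the ion to be 1+, Pb = +4.

bis(acetylacetonato)fluoro(pyridine)lead(IV) diazidobis(glycinato)vanadate(III)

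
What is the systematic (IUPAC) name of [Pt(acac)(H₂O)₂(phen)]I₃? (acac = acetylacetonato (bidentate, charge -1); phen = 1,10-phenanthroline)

The 3 iodide counter-ions carry a total charge of -3, so each complex ion is 3+.
Ligand charges: 1×acetylacetonato (-1 each), 2×aqua (neutral), 1×1,10-phenanthroline (neutral); total -1. So Pt + (-1) = 3+, giving Pt = +4.
Ligands are named alphabetically: acetylacetonato before aqua before phenanthroline.

(acetylacetonato)diaqua(1,10-phenanthroline)platinum(IV) iodide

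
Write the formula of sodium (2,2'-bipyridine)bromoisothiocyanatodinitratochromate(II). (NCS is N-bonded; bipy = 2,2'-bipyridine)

Ligands: 1 bromo (Br, -1), 1 isothiocyanato (NCS, -1), 1 2,2'-bipyridine (bipy, neutral), 2 nitrato (NO3, -1). Ligand charge sum = -4.
With Cr in oxidation state +2, the complex ion is [Cr...]^2−.
Charge balance with sodium (+1) requires 1 complex ion per 2 sodium.

Na2[Cr(bipy)Br(NCS)(NO3)2]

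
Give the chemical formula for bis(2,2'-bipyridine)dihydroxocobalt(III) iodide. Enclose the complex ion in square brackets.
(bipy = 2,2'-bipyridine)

[Co(bipy)2(OH)2]I

Ligands: 2 2,2'-bipyridine (bipy, neutral), 2 hydroxo (OH, -1). Ligand charge sum = -2.
With Co in oxidation state +3, the complex ion is [Co...]^1+.
Charge balance with iodide (-1) requires 1 complex ion per 1 iodide.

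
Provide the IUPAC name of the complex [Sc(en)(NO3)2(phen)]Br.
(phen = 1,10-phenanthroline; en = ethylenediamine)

(ethylenediamine)dinitrato(1,10-phenanthroline)scandium(III) bromide

The 1 bromide counter-ion carries a total charge of -1, so each complex ion is 1+.
Ligand charges: 1×1,10-phenanthroline (neutral), 2×nitrato (-1 each), 1×ethylenediamine (neutral); total -2. So Sc + (-2) = 1+, giving Sc = +3.
Ligands are named alphabetically: ethylenediamine before nitrato before phenanthroline.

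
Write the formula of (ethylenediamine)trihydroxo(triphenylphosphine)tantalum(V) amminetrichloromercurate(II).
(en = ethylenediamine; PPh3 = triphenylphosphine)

[Ta(en)(OH)3(PPh3)][HgCl3(NH3)]2

Cation [Ta…]: ligand charges -3, Ta(V) ⇒ ion charge 2+.
Anion [Hg…]: ligand charges -3, Hg(II) ⇒ ion charge 1−.
One 2+ cation requires 2 of the 1− anion.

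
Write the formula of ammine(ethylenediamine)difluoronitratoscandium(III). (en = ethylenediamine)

[Sc(en)F2(NH3)(NO3)]

Ligands: 2 fluoro (F, -1), 1 ammine (NH3, neutral), 1 ethylenediamine (en, neutral), 1 nitrato (NO3, -1). Ligand charge sum = -3.
With Sc in oxidation state +3, the complex ion is [Sc...].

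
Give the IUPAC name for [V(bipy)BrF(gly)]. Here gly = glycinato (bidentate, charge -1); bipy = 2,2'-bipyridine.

(2,2'-bipyridine)bromofluoro(glycinato)vanadium(III)

There is no counter-ion, so the complex is neutral overall.
Ligand charges: 1×bromo (-1 each), 1×glycinato (-1 each), 1×2,2'-bipyridine (neutral), 1×fluoro (-1 each); total -3. So V + (-3) = 0, giving V = +3.
Ligands are named alphabetically: bipyridine before bromo before fluoro before glycinato.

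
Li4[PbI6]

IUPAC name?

The 4 lithium counter-ions carry a total charge of +4, so each complex ion is 4−.
Ligand charges: 6×iodo (-1 each); total -6. So Pb + (-6) = 4−, giving Pb = +2.
The complex ion is anionic, so lead takes the -ate form plumbate(II).

lithium hexaiodoplumbate(II)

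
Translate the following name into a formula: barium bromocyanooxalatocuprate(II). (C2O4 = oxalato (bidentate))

Ligands: 1 oxalato (C2O4, -2), 1 cyano (CN, -1), 1 bromo (Br, -1). Ligand charge sum = -4.
With Cu in oxidation state +2, the complex ion is [Cu...]^2−.
Charge balance with barium (+2) requires 1 complex ion per 1 barium.

Ba[CuBr(C2O4)(CN)]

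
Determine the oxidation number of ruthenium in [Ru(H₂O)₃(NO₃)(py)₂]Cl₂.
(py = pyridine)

+3

2 chloride outside the brackets (-1 each) → the complex ion is 2+.
Ligand charges: 2×py neutral; 1×NO3 = -1; 3×H2O neutral; sum -1.
Ru + (-1) = 2+ ⇒ Ru is +3.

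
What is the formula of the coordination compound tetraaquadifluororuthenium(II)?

Ligands: 4 aqua (H2O, neutral), 2 fluoro (F, -1). Ligand charge sum = -2.
With Ru in oxidation state +2, the complex ion is [Ru...].

[RuF2(H2O)4]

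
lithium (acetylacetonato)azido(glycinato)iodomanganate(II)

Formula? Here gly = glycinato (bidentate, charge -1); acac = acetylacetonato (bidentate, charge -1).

Li2[Mn(acac)(gly)I(N3)]

Ligands: 1 glycinato (gly, -1), 1 iodo (I, -1), 1 azido (N3, -1), 1 acetylacetonato (acac, -1). Ligand charge sum = -4.
With Mn in oxidation state +2, the complex ion is [Mn...]^2−.
Charge balance with lithium (+1) requires 1 complex ion per 2 lithium.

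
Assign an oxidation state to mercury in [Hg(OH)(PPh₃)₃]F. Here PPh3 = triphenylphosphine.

+2

1 fluoride outside the brackets (-1 each) → the complex ion is 1+.
Ligand charges: 3×PPh3 neutral; 1×OH = -1; sum -1.
Hg + (-1) = 1+ ⇒ Hg is +2.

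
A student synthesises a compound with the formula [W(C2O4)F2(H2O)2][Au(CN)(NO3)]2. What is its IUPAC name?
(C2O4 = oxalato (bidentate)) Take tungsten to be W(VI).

diaquadifluorooxalatotungsten(VI) cyanonitratoaurate(I)

W is given as +6; the cation's ligand charges sum to -4, so the complex cation is 2+.
With 2 anions per cation, each anion must be 2/2 = 1−.
Anion: ligand charges sum to -2; for the ion to be 1−, Au = +1.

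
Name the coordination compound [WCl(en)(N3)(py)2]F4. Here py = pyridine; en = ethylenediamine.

The 4 fluoride counter-ions carry a total charge of -4, so each complex ion is 4+.
Ligand charges: 1×azido (-1 each), 1×chloro (-1 each), 2×pyridine (neutral), 1×ethylenediamine (neutral); total -2. So W + (-2) = 4+, giving W = +6.
Ligands are named alphabetically: azido before chloro before ethylenediamine before pyridine.

azidochloro(ethylenediamine)bis(pyridine)tungsten(VI) fluoride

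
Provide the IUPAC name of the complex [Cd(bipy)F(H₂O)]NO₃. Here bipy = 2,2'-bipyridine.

aqua(2,2'-bipyridine)fluorocadmium(II) nitrate

The 1 nitrate counter-ion carries a total charge of -1, so each complex ion is 1+.
Ligand charges: 1×aqua (neutral), 1×fluoro (-1 each), 1×2,2'-bipyridine (neutral); total -1. So Cd + (-1) = 1+, giving Cd = +2.
Ligands are named alphabetically: aqua before bipyridine before fluoro.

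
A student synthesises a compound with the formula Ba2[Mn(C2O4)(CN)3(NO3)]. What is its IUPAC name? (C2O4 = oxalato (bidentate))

barium tricyanonitratooxalatomanganate(II)

The 2 barium counter-ions carry a total charge of +4, so each complex ion is 4−.
Ligand charges: 3×cyano (-1 each), 1×nitrato (-1 each), 1×oxalato (-2 each); total -6. So Mn + (-6) = 4−, giving Mn = +2.
Ligands are named alphabetically: cyano before nitrato before oxalato.
The complex ion is anionic, so manganese takes the -ate form manganate(II).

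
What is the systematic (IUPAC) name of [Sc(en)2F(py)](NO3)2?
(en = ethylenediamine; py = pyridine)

bis(ethylenediamine)fluoro(pyridine)scandium(III) nitrate

The 2 nitrate counter-ions carry a total charge of -2, so each complex ion is 2+.
Ligand charges: 2×ethylenediamine (neutral), 1×fluoro (-1 each), 1×pyridine (neutral); total -1. So Sc + (-1) = 2+, giving Sc = +3.
Ligands are named alphabetically: ethylenediamine before fluoro before pyridine.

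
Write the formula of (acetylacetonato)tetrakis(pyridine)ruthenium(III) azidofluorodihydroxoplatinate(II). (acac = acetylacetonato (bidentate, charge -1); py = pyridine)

[Ru(acac)(py)4][PtF(N3)(OH)2]

Cation [Ru…]: ligand charges -1, Ru(III) ⇒ ion charge 2+.
Anion [Pt…]: ligand charges -4, Pt(II) ⇒ ion charge 2−.
One 2+ cation balances one 2− anion.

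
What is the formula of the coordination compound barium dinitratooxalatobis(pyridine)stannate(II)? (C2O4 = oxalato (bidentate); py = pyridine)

Ligands: 1 oxalato (C2O4, -2), 2 pyridine (py, neutral), 2 nitrato (NO3, -1). Ligand charge sum = -4.
With Sn in oxidation state +2, the complex ion is [Sn...]^2−.
Charge balance with barium (+2) requires 1 complex ion per 1 barium.

Ba[Sn(C2O4)(NO3)2(py)2]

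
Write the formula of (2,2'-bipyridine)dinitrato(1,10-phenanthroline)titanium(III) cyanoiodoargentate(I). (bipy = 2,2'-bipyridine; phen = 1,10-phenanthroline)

[Ti(bipy)(NO3)2(phen)][Ag(CN)I]

Cation [Ti…]: ligand charges -2, Ti(III) ⇒ ion charge 1+.
Anion [Ag…]: ligand charges -2, Ag(I) ⇒ ion charge 1−.
One 1+ cation balances one 1− anion.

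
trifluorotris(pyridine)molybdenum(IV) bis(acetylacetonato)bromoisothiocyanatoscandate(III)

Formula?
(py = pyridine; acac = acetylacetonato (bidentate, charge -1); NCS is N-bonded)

Cation [Mo…]: ligand charges -3, Mo(IV) ⇒ ion charge 1+.
Anion [Sc…]: ligand charges -4, Sc(III) ⇒ ion charge 1−.

[MoF3(py)3][Sc(acac)2Br(NCS)]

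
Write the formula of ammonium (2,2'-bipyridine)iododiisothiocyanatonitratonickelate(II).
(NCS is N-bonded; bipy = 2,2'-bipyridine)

(NH4)2[Ni(bipy)I(NCS)2(NO3)]

Ligands: 1 iodo (I, -1), 2 isothiocyanato (NCS, -1), 1 2,2'-bipyridine (bipy, neutral), 1 nitrato (NO3, -1). Ligand charge sum = -4.
With Ni in oxidation state +2, the complex ion is [Ni...]^2−.
Charge balance with ammonium (+1) requires 1 complex ion per 2 ammonium.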